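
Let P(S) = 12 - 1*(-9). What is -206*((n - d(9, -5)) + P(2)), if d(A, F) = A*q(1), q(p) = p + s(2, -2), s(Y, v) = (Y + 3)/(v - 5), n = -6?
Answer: -17922/7 ≈ -2560.3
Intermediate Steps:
P(S) = 21 (P(S) = 12 + 9 = 21)
s(Y, v) = (3 + Y)/(-5 + v)
q(p) = -5/7 + p (q(p) = p + (3 + 2)/(-5 - 2) = p + 5/(-7) = p - ⅐*5 = p - 5/7 = -5/7 + p)
d(A, F) = 2*A/7 (d(A, F) = A*(-5/7 + 1) = A*(2/7) = 2*A/7)
-206*((n - d(9, -5)) + P(2)) = -206*((-6 - 2*9/7) + 21) = -206*((-6 - 1*18/7) + 21) = -206*((-6 - 18/7) + 21) = -206*(-60/7 + 21) = -206*87/7 = -17922/7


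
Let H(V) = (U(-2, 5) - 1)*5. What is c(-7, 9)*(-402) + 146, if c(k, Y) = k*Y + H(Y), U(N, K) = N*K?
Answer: 47582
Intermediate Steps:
U(N, K) = K*N
H(V) = -55 (H(V) = (5*(-2) - 1)*5 = (-10 - 1)*5 = -11*5 = -55)
c(k, Y) = -55 + Y*k (c(k, Y) = k*Y - 55 = Y*k - 55 = -55 + Y*k)
c(-7, 9)*(-402) + 146 = (-55 + 9*(-7))*(-402) + 146 = (-55 - 63)*(-402) + 146 = -118*(-402) + 146 = 47436 + 146 = 47582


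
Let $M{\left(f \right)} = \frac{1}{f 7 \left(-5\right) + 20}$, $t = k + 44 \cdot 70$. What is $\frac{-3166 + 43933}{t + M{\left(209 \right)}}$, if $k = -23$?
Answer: $\frac{297395265}{22300814} \approx 13.336$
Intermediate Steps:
$t = 3057$ ($t = -23 + 44 \cdot 70 = -23 + 3080 = 3057$)
$M{\left(f \right)} = \frac{1}{20 - 35 f}$ ($M{\left(f \right)} = \frac{1}{7 f \left(-5\right) + 20} = \frac{1}{- 35 f + 20} = \frac{1}{20 - 35 f}$)
$\frac{-3166 + 43933}{t + M{\left(209 \right)}} = \frac{-3166 + 43933}{3057 - \frac{1}{-20 + 35 \cdot 209}} = \frac{40767}{3057 - \frac{1}{-20 + 7315}} = \frac{40767}{3057 - \frac{1}{7295}} = \frac{40767}{\frac{22300814}{7295}} = 40767 \cdot \frac{7295}{22300814} = \frac{297395265}{22300814}$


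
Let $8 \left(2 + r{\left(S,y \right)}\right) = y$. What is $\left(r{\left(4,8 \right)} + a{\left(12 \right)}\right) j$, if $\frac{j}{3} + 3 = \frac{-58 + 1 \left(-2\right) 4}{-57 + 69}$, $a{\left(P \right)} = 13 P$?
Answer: $- \frac{7905}{2} \approx -3952.5$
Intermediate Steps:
$r{\left(S,y \right)} = -2 + \frac{y}{8}$
$j = - \frac{51}{2}$ ($j = -9 + 3 \frac{-58 + 1 \left(-2\right) 4}{-57 + 69} = -9 + 3 \frac{-58 - 8}{12} = -9 + 3 \left(-58 - 8\right) \frac{1}{12} = -9 + 3 \left(\left(-66\right) \frac{1}{12}\right) = -9 + 3 \left(- \frac{11}{2}\right) = -9 - \frac{33}{2} = - \frac{51}{2} \approx -25.5$)
$\left(r{\left(4,8 \right)} + a{\left(12 \right)}\right) j = \left(\left(-2 + \frac{1}{8} \cdot 8\right) + 13 \cdot 12\right) \left(- \frac{51}{2}\right) = \left(\left(-2 + 1\right) + 156\right) \left(- \frac{51}{2}\right) = \left(-1 + 156\right) \left(- \frac{51}{2}\right) = 155 \left(- \frac{51}{2}\right) = - \frac{7905}{2}$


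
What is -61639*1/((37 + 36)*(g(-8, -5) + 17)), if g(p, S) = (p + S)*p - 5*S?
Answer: -61639/10658 ≈ -5.7834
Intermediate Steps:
g(p, S) = -5*S + p*(S + p) (g(p, S) = (S + p)*p - 5*S = p*(S + p) - 5*S = -5*S + p*(S + p))
-61639*1/((37 + 36)*(g(-8, -5) + 17)) = -61639*1/((37 + 36)*(((-8)² - 5*(-5) - 5*(-8)) + 17)) = -61639*1/(73*((64 + 25 + 40) + 17)) = -61639*1/(73*(129 + 17)) = -61639/(146*73) = -61639/10658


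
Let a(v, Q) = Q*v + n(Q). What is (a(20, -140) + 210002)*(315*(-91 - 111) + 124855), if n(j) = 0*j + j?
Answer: 12677370950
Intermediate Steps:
n(j) = j (n(j) = 0 + j = j)
a(v, Q) = Q + Q*v (a(v, Q) = Q*v + Q = Q + Q*v)
(a(20, -140) + 210002)*(315*(-91 - 111) + 124855) = (-140*(1 + 20) + 210002)*(315*(-91 - 111) + 124855) = (-140*21 + 210002)*(315*(-202) + 124855) = (-2940 + 210002)*(-63630 + 124855) = 207062*61225 = 12677370950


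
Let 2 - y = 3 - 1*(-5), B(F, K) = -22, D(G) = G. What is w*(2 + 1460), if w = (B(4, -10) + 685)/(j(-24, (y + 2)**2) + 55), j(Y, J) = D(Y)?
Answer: 969306/31 ≈ 31268.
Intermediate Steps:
y = -6 (y = 2 - (3 - 1*(-5)) = 2 - (3 + 5) = 2 - 1*8 = 2 - 8 = -6)
j(Y, J) = Y
w = 663/31 (w = (-22 + 685)/(-24 + 55) = 663/31 ≈ 21.387)
w*(2 + 1460) = 663*(2 + 1460)/31 = (663/31)*1462 = 969306/31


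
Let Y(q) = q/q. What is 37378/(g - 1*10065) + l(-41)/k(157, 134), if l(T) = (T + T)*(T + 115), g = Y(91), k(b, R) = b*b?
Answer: -491199337/124033768 ≈ -3.9602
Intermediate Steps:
k(b, R) = b**2
Y(q) = 1
g = 1
l(T) = 2*T*(115 + T) (l(T) = (2*T)*(115 + T) = 2*T*(115 + T))
37378/(g - 1*10065) + l(-41)/k(157, 134) = 37378/(1 - 1*10065) + (2*(-41)*(115 - 41))/(157**2) = 37378/(1 - 10065) + (2*(-41)*74)/24649 = 37378/(-10064) - 6068*1/24649 = 37378*(-1/10064) - 6068/24649 = -18689/5032 - 6068/24649 = -491199337/124033768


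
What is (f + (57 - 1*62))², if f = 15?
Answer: 100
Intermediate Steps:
(f + (57 - 1*62))² = (15 + (57 - 1*62))² = (15 + (57 - 62))² = (15 - 5)² = 10² = 100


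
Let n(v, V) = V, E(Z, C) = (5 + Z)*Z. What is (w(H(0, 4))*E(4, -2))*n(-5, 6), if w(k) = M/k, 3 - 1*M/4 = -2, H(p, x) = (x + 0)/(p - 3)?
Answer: -3240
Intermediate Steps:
E(Z, C) = Z*(5 + Z)
H(p, x) = x/(-3 + p)
M = 20 (M = 12 - 4*(-2) = 12 + 8 = 20)
w(k) = 20/k
(w(H(0, 4))*E(4, -2))*n(-5, 6) = ((20/((4/(-3 + 0))))*(4*(5 + 4)))*6 = ((20/((4/(-3))))*(4*9))*6 = ((20/((4*(-⅓))))*36)*6 = ((20/(-4/3))*36)*6 = ((20*(-¾))*36)*6 = -15*36*6 = -540*6 = -3240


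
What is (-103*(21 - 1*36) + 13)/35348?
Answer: 779/17674 ≈ 0.044076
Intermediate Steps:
(-103*(21 - 1*36) + 13)/35348 = (-103*(21 - 36) + 13)*(1/35348) = (-103*(-15) + 13)*(1/35348) = (1545 + 13)*(1/35348) = 1558*(1/35348) = 779/17674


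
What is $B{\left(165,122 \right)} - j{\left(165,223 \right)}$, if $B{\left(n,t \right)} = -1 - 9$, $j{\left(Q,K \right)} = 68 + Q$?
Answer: $-243$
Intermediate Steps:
$B{\left(n,t \right)} = -10$ ($B{\left(n,t \right)} = -1 - 9 = -10$)
$B{\left(165,122 \right)} - j{\left(165,223 \right)} = -10 - \left(68 + 165\right) = -10 - 233 = -243$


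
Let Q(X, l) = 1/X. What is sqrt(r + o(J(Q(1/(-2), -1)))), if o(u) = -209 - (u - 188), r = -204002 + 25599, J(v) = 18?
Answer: I*sqrt(178442) ≈ 422.42*I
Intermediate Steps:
r = -178403
o(u) = -21 - u (o(u) = -209 - (-188 + u) = -209 + (188 - u) = -21 - u)
sqrt(r + o(J(Q(1/(-2), -1)))) = sqrt(-178403 + (-21 - 1*18)) = sqrt(-178403 + (-21 - 18)) = sqrt(-178403 - 39) = sqrt(-178442) = I*sqrt(178442)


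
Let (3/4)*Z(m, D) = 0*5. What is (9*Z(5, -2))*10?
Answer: 0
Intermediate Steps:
Z(m, D) = 0 (Z(m, D) = 4*(0*5)/3 = (4/3)*0 = 0)
(9*Z(5, -2))*10 = (9*0)*10 = 0*10 = 0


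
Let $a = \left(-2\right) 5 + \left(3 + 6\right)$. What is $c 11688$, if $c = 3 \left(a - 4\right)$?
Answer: $-175320$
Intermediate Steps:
$a = -1$ ($a = -10 + 9 = -1$)
$c = -15$ ($c = 3 \left(-1 - 4\right) = 3 \left(-5\right) = -15$)
$c 11688 = \left(-15\right) 11688 = -175320$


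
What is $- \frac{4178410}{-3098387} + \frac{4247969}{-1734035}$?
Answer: $- \frac{311386460087}{282774289555} \approx -1.1012$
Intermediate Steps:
$- \frac{4178410}{-3098387} + \frac{4247969}{-1734035} = \left(-4178410\right) \left(- \frac{1}{3098387}\right) + 4247969 \left(- \frac{1}{1734035}\right) = \frac{4178410}{3098387} - \frac{4247969}{1734035} = - \frac{311386460087}{282774289555}$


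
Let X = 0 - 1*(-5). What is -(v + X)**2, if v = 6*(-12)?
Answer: -4489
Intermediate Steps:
v = -72
X = 5 (X = 0 + 5 = 5)
-(v + X)**2 = -(-72 + 5)**2 = -1*(-67)**2 = -1*4489 = -4489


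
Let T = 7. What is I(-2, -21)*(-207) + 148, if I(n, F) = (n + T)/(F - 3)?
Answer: 1529/8 ≈ 191.13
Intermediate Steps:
I(n, F) = (7 + n)/(-3 + F) (I(n, F) = (n + 7)/(F - 3) = (7 + n)/(-3 + F))
I(-2, -21)*(-207) + 148 = ((7 - 2)/(-3 - 21))*(-207) + 148 = (5/(-24))*(-207) + 148 = -1/24*5*(-207) + 148 = -5/24*(-207) + 148 = 345/8 + 148 = 1529/8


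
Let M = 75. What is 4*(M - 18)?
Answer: 228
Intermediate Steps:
4*(M - 18) = 4*(75 - 18) = 4*57 = 228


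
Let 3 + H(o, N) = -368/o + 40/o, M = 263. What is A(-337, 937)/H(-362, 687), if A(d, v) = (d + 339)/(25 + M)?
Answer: -181/54576 ≈ -0.0033165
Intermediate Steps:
A(d, v) = 113/96 + d/288 (A(d, v) = (d + 339)/(25 + 263) = (339 + d)/288 = (339 + d)*(1/288) = 113/96 + d/288)
H(o, N) = -3 - 328/o (H(o, N) = -3 + (-368/o + 40/o) = -3 - 328/o)
A(-337, 937)/H(-362, 687) = (113/96 + (1/288)*(-337))/(-3 - 328/(-362)) = (113/96 - 337/288)/(-3 - 328*(-1/362)) = 1/(144*(-3 + 164/181)) = 1/(144*(-379/181)) = (1/144)*(-181/379) = -181/54576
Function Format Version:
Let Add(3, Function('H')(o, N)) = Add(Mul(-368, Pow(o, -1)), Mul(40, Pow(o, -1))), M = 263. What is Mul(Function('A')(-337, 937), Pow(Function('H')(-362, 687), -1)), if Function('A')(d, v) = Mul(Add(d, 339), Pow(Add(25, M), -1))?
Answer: Rational(-181, 54576) ≈ -0.0033165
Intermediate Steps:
Function('A')(d, v) = Add(Rational(113, 96), Mul(Rational(1, 288), d)) (Function('A')(d, v) = Mul(Add(d, 339), Pow(Add(25, 263), -1)) = Mul(Add(339, d), Pow(288, -1)) = Mul(Add(339, d), Rational(1, 288)) = Add(Rational(113, 96), Mul(Rational(1, 288), d)))
Function('H')(o, N) = Add(-3, Mul(-328, Pow(o, -1))) (Function('H')(o, N) = Add(-3, Add(Mul(-368, Pow(o, -1)), Mul(40, Pow(o, -1)))) = Add(-3, Mul(-328, Pow(o, -1))))
Mul(Function('A')(-337, 937), Pow(Function('H')(-362, 687), -1)) = Mul(Add(Rational(113, 96), Mul(Rational(1, 288), -337)), Pow(Add(-3, Mul(-328, Pow(-362, -1))), -1)) = Mul(Add(Rational(113, 96), Rational(-337, 288)), Pow(Add(-3, Mul(-328, Rational(-1, 362))), -1)) = Mul(Rational(1, 144), Pow(Add(-3, Rational(164, 181)), -1)) = Mul(Rational(1, 144), Pow(Rational(-379, 181), -1)) = Mul(Rational(1, 144), Rational(-181, 379)) = Rational(-181, 54576)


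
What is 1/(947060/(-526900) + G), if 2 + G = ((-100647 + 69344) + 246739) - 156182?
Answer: 26345/1560946587 ≈ 1.6878e-5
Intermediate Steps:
G = 59252 (G = -2 + (((-100647 + 69344) + 246739) - 156182) = -2 + ((-31303 + 246739) - 156182) = -2 + (215436 - 156182) = -2 + 59254 = 59252)
1/(947060/(-526900) + G) = 1/(947060/(-526900) + 59252) = 1/(947060*(-1/526900) + 59252) = 1/(-47353/26345 + 59252) = 1/(1560946587/26345) = 26345/1560946587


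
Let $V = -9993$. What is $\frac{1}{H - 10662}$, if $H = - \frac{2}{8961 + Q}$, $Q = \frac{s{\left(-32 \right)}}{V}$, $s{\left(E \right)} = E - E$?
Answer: $- \frac{8961}{95542184} \approx -9.3791 \cdot 10^{-5}$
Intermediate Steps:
$s{\left(E \right)} = 0$
$Q = 0$ ($Q = \frac{0}{-9993} = 0 \left(- \frac{1}{9993}\right) = 0$)
$H = - \frac{2}{8961}$ ($H = - \frac{2}{8961 + 0} = - \frac{2}{8961} \approx -0.00022319$)
$\frac{1}{H - 10662} = \frac{1}{- \frac{2}{8961} - 10662} = \frac{1}{- \frac{95542184}{8961}} = - \frac{8961}{95542184}$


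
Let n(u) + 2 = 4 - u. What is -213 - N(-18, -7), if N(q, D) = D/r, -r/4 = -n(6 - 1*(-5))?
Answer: -7675/36 ≈ -213.19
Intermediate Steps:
n(u) = 2 - u (n(u) = -2 + (4 - u) = 2 - u)
r = -36 (r = -(-4)*(2 - (6 - 1*(-5))) = -(-4)*(2 - (6 + 5)) = -(-4)*(2 - 1*11) = -(-4)*(2 - 11) = -(-4)*(-9) = -4*9 = -36)
N(q, D) = -D/36 (N(q, D) = D/(-36) = D*(-1/36) = -D/36)
-213 - N(-18, -7) = -213 - (-1)*(-7)/36 = -213 - 1*7/36 = -213 - 7/36 = -7675/36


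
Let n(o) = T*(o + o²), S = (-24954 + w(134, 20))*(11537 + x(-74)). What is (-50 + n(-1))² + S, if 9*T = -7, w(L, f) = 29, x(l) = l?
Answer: -285712775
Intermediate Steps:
T = -7/9 (T = (⅑)*(-7) = -7/9 ≈ -0.77778)
S = -285715275 (S = (-24954 + 29)*(11537 - 74) = -24925*11463 = -285715275)
n(o) = -7*o/9 - 7*o²/9 (n(o) = -7*(o + o²)/9 = -7*o/9 - 7*o²/9)
(-50 + n(-1))² + S = (-50 - 7/9*(-1)*(1 - 1))² - 285715275 = (-50 - 7/9*(-1)*0)² - 285715275 = (-50 + 0)² - 285715275 = (-50)² - 285715275 = 2500 - 285715275 = -285712775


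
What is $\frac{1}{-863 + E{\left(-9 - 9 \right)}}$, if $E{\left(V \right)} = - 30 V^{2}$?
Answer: $- \frac{1}{10583} \approx -9.4491 \cdot 10^{-5}$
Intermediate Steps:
$\frac{1}{-863 + E{\left(-9 - 9 \right)}} = \frac{1}{-863 - 30 \left(-9 - 9\right)^{2}} = \frac{1}{-863 - 30 \left(-18\right)^{2}} = \frac{1}{-863 - 9720} = \frac{1}{-10583} = - \frac{1}{10583}$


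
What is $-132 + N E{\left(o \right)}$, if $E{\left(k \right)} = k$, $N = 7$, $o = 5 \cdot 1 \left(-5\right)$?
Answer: $-307$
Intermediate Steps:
$o = -25$ ($o = 5 \left(-5\right) = -25$)
$-132 + N E{\left(o \right)} = -132 + 7 \left(-25\right) = -132 - 175 = -307$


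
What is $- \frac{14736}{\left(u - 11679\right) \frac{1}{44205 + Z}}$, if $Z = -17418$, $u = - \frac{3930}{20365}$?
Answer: $\frac{535916151312}{15856451} \approx 33798.0$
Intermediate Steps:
$u = - \frac{786}{4073}$ ($u = \left(-3930\right) \frac{1}{20365} = - \frac{786}{4073} \approx -0.19298$)
$- \frac{14736}{\left(u - 11679\right) \frac{1}{44205 + Z}} = - \frac{14736}{\left(- \frac{786}{4073} - 11679\right) \frac{1}{44205 - 17418}} = - \frac{14736}{\left(- \frac{47569353}{4073}\right) \frac{1}{26787}} = - \frac{14736}{- \frac{15856451}{36367817}} = \left(-14736\right) \left(- \frac{36367817}{15856451}\right) = \frac{535916151312}{15856451}$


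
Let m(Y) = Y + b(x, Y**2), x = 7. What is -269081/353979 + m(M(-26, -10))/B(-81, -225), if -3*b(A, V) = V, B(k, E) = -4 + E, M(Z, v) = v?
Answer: -46280459/81061191 ≈ -0.57093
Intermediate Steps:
b(A, V) = -V/3
m(Y) = Y - Y**2/3
-269081/353979 + m(M(-26, -10))/B(-81, -225) = -269081/353979 + ((1/3)*(-10)*(3 - 1*(-10)))/(-4 - 225) = -269081*1/353979 + ((1/3)*(-10)*(3 + 10))/(-229) = -269081/353979 + ((1/3)*(-10)*13)*(-1/229) = -269081/353979 - 130/3*(-1/229) = -269081/353979 + 130/687 = -46280459/81061191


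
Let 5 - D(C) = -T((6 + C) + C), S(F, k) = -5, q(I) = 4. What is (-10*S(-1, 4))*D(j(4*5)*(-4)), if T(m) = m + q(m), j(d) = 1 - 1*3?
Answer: 1550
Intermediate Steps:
j(d) = -2 (j(d) = 1 - 3 = -2)
T(m) = 4 + m (T(m) = m + 4 = 4 + m)
D(C) = 15 + 2*C (D(C) = 5 - (-1)*(4 + ((6 + C) + C)) = 5 - (-1)*(4 + (6 + 2*C)) = 5 - (-1)*(10 + 2*C) = 5 - (-10 - 2*C) = 5 + (10 + 2*C) = 15 + 2*C)
(-10*S(-1, 4))*D(j(4*5)*(-4)) = (-10*(-5))*(15 + 2*(-2*(-4))) = 50*(15 + 2*8) = 50*(15 + 16) = 50*31 = 1550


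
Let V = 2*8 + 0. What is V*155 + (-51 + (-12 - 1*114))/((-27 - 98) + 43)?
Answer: 203537/82 ≈ 2482.2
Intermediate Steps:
V = 16 (V = 16 + 0 = 16)
V*155 + (-51 + (-12 - 1*114))/((-27 - 98) + 43) = 16*155 + (-51 + (-12 - 1*114))/((-27 - 98) + 43) = 2480 + (-51 + (-12 - 114))/(-125 + 43) = 2480 + (-51 - 126)/(-82) = 2480 - 177*(-1/82) = 2480 + 177/82 = 203537/82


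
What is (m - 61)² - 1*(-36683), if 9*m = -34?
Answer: 3311212/81 ≈ 40879.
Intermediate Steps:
m = -34/9 (m = (⅑)*(-34) = -34/9 ≈ -3.7778)
(m - 61)² - 1*(-36683) = (-34/9 - 61)² - 1*(-36683) = (-583/9)² + 36683 = 339889/81 + 36683 = 3311212/81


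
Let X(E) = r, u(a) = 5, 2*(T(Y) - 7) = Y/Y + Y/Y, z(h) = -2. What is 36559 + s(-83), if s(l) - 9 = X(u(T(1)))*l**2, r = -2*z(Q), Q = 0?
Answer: 64124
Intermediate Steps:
T(Y) = 8 (T(Y) = 7 + (Y/Y + Y/Y)/2 = 7 + (1 + 1)/2 = 7 + (1/2)*2 = 7 + 1 = 8)
r = 4 (r = -2*(-2) = 4)
X(E) = 4
s(l) = 9 + 4*l**2
36559 + s(-83) = 36559 + (9 + 4*(-83)**2) = 36559 + (9 + 4*6889) = 36559 + (9 + 27556) = 36559 + 27565 = 64124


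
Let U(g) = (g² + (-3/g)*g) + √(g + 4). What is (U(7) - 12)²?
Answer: (34 + √11)² ≈ 1392.5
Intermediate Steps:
U(g) = -3 + g² + √(4 + g) (U(g) = (g² - 3) + √(4 + g) = (-3 + g²) + √(4 + g) = -3 + g² + √(4 + g))
(U(7) - 12)² = ((-3 + 7² + √(4 + 7)) - 12)² = ((-3 + 49 + √11) - 12)² = ((46 + √11) - 12)² = (34 + √11)²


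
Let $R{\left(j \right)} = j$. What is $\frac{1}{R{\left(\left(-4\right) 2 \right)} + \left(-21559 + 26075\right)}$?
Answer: $\frac{1}{4508} \approx 0.00022183$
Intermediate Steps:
$\frac{1}{R{\left(\left(-4\right) 2 \right)} + \left(-21559 + 26075\right)} = \frac{1}{\left(-4\right) 2 + \left(-21559 + 26075\right)} = \frac{1}{-8 + 4516} = \frac{1}{4508}$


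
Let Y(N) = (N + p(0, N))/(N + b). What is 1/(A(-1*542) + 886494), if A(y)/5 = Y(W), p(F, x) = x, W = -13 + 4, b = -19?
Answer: 14/12410961 ≈ 1.1280e-6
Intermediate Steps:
W = -9
Y(N) = 2*N/(-19 + N) (Y(N) = (N + N)/(N - 19) = (2*N)/(-19 + N) = 2*N/(-19 + N))
A(y) = 45/14 (A(y) = 5*(2*(-9)/(-19 - 9)) = 5*(2*(-9)/(-28)) = 5*(2*(-9)*(-1/28)) = 5*(9/14) = 45/14)
1/(A(-1*542) + 886494) = 1/(45/14 + 886494) = 1/(12410961/14) = 14/12410961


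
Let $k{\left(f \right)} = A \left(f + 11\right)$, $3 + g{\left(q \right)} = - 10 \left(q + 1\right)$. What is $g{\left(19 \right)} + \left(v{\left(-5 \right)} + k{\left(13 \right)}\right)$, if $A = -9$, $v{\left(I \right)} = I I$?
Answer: $-394$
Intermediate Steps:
$v{\left(I \right)} = I^{2}$
$g{\left(q \right)} = -13 - 10 q$ ($g{\left(q \right)} = -3 - 10 \left(q + 1\right) = -3 - 10 \left(1 + q\right) = -3 - \left(10 + 10 q\right) = -13 - 10 q$)
$k{\left(f \right)} = -99 - 9 f$ ($k{\left(f \right)} = - 9 \left(f + 11\right) = - 9 \left(11 + f\right) = -99 - 9 f$)
$g{\left(19 \right)} + \left(v{\left(-5 \right)} + k{\left(13 \right)}\right) = \left(-13 - 190\right) + \left(\left(-5\right)^{2} - 216\right) = \left(-13 - 190\right) + \left(25 - 216\right) = -203 + \left(25 - 216\right) = -203 - 191 = -394$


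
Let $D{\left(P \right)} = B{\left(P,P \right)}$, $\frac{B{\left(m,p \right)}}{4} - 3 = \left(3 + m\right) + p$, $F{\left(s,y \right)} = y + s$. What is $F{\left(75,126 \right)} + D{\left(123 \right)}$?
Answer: $1209$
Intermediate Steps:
$F{\left(s,y \right)} = s + y$
$B{\left(m,p \right)} = 24 + 4 m + 4 p$ ($B{\left(m,p \right)} = 12 + 4 \left(\left(3 + m\right) + p\right) = 12 + 4 \left(3 + m + p\right) = 12 + \left(12 + 4 m + 4 p\right) = 24 + 4 m + 4 p$)
$D{\left(P \right)} = 24 + 8 P$ ($D{\left(P \right)} = 24 + 4 P + 4 P = 24 + 8 P$)
$F{\left(75,126 \right)} + D{\left(123 \right)} = \left(75 + 126\right) + \left(24 + 8 \cdot 123\right) = 201 + \left(24 + 984\right) = 201 + 1008 = 1209$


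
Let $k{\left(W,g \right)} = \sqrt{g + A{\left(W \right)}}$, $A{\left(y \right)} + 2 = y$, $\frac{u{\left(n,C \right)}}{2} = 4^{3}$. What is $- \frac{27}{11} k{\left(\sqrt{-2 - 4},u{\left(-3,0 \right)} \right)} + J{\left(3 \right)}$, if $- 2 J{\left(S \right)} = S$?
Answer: $- \frac{3}{2} - \frac{27 \sqrt{126 + i \sqrt{6}}}{11} \approx -29.053 - 0.2678 i$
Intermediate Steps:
$u{\left(n,C \right)} = 128$ ($u{\left(n,C \right)} = 2 \cdot 4^{3} = 2 \cdot 64 = 128$)
$A{\left(y \right)} = -2 + y$
$J{\left(S \right)} = - \frac{S}{2}$
$k{\left(W,g \right)} = \sqrt{-2 + W + g}$ ($k{\left(W,g \right)} = \sqrt{g + \left(-2 + W\right)} = \sqrt{-2 + W + g}$)
$- \frac{27}{11} k{\left(\sqrt{-2 - 4},u{\left(-3,0 \right)} \right)} + J{\left(3 \right)} = - \frac{27}{11} \sqrt{-2 + \sqrt{-2 - 4} + 128} - \frac{3}{2} = \left(-27\right) \frac{1}{11} \sqrt{-2 + \sqrt{-6} + 128} - \frac{3}{2} = - \frac{27 \sqrt{-2 + i \sqrt{6} + 128}}{11} - \frac{3}{2} = - \frac{27 \sqrt{126 + i \sqrt{6}}}{11} - \frac{3}{2} = - \frac{3}{2} - \frac{27 \sqrt{126 + i \sqrt{6}}}{11}$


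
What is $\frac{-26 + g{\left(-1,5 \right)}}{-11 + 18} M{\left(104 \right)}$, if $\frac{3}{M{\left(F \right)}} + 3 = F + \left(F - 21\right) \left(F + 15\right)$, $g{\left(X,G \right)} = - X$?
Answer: $- \frac{25}{23282} \approx -0.0010738$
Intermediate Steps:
$M{\left(F \right)} = \frac{3}{-3 + F + \left(-21 + F\right) \left(15 + F\right)}$ ($M{\left(F \right)} = \frac{3}{-3 + \left(F + \left(F - 21\right) \left(F + 15\right)\right)} = \frac{3}{-3 + \left(F + \left(-21 + F\right) \left(15 + F\right)\right)} = \frac{3}{-3 + F + \left(-21 + F\right) \left(15 + F\right)}$)
$\frac{-26 + g{\left(-1,5 \right)}}{-11 + 18} M{\left(104 \right)} = \frac{-26 - -1}{-11 + 18} \frac{3}{-318 + 104^{2} - 520} = \frac{-26 + 1}{7} \frac{3}{-318 + 10816 - 520} = \left(-25\right) \frac{1}{7} \cdot \frac{3}{9978} = - \frac{25 \cdot 3 \cdot \frac{1}{9978}}{7} = \left(- \frac{25}{7}\right) \frac{1}{3326} = - \frac{25}{23282}$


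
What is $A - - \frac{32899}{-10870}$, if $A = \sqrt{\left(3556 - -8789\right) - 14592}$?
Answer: $- \frac{32899}{10870} + i \sqrt{2247} \approx -3.0266 + 47.403 i$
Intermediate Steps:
$A = i \sqrt{2247}$ ($A = \sqrt{\left(3556 + 8789\right) - 14592} = \sqrt{12345 - 14592} = \sqrt{-2247} = i \sqrt{2247} \approx 47.403 i$)
$A - - \frac{32899}{-10870} = i \sqrt{2247} - - \frac{32899}{-10870} = i \sqrt{2247} - \left(-32899\right) \left(- \frac{1}{10870}\right) = i \sqrt{2247} - \frac{32899}{10870} = - \frac{32899}{10870} + i \sqrt{2247}$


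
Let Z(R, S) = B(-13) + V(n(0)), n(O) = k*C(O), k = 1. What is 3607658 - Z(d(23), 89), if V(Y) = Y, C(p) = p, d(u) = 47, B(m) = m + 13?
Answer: 3607658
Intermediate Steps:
B(m) = 13 + m
n(O) = O (n(O) = 1*O = O)
Z(R, S) = 0 (Z(R, S) = (13 - 13) + 0 = 0 + 0 = 0)
3607658 - Z(d(23), 89) = 3607658 - 1*0 = 3607658 + 0 = 3607658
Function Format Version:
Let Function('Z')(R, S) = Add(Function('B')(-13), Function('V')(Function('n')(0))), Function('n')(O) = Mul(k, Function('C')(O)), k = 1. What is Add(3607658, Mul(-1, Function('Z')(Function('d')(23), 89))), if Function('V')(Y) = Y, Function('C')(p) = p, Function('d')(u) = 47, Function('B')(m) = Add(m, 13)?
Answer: 3607658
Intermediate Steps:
Function('B')(m) = Add(13, m)
Function('n')(O) = O (Function('n')(O) = Mul(1, O) = O)
Function('Z')(R, S) = 0 (Function('Z')(R, S) = Add(Add(13, -13), 0) = Add(0, 0) = 0)
Add(3607658, Mul(-1, Function('Z')(Function('d')(23), 89))) = Add(3607658, Mul(-1, 0)) = Add(3607658, 0) = 3607658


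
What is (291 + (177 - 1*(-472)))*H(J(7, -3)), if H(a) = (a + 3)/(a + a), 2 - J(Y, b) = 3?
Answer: -940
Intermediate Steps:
J(Y, b) = -1 (J(Y, b) = 2 - 1*3 = 2 - 3 = -1)
H(a) = (3 + a)/(2*a) (H(a) = (3 + a)/((2*a)) = (3 + a)*(1/(2*a)) = (3 + a)/(2*a))
(291 + (177 - 1*(-472)))*H(J(7, -3)) = (291 + (177 - 1*(-472)))*((1/2)*(3 - 1)/(-1)) = (291 + (177 + 472))*((1/2)*(-1)*2) = (291 + 649)*(-1) = 940*(-1) = -940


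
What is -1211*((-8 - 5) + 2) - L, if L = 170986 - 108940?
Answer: -48725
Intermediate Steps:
L = 62046
-1211*((-8 - 5) + 2) - L = -1211*((-8 - 5) + 2) - 1*62046 = -1211*(-13 + 2) - 62046 = -1211*(-11) - 62046 = 13321 - 62046 = -48725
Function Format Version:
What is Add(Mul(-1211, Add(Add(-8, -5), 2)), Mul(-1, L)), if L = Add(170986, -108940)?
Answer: -48725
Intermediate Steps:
L = 62046
Add(Mul(-1211, Add(Add(-8, -5), 2)), Mul(-1, L)) = Add(Mul(-1211, Add(Add(-8, -5), 2)), Mul(-1, 62046)) = Add(Mul(-1211, Add(-13, 2)), -62046) = Add(Mul(-1211, -11), -62046) = Add(13321, -62046) = -48725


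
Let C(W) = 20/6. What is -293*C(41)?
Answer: -2930/3 ≈ -976.67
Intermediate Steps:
C(W) = 10/3 (C(W) = 20*(1/6) = 10/3)
-293*C(41) = -293*10/3 = -2930/3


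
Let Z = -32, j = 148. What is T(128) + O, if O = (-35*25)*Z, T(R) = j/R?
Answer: 896037/32 ≈ 28001.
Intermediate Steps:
T(R) = 148/R
O = 28000 (O = -35*25*(-32) = -875*(-32) = 28000)
T(128) + O = 148/128 + 28000 = 148*(1/128) + 28000 = 37/32 + 28000 = 896037/32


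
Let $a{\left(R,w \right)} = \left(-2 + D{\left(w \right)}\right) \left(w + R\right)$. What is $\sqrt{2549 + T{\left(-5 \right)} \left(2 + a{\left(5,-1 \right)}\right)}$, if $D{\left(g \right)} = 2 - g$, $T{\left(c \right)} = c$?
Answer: $\sqrt{2519} \approx 50.19$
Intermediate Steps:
$a{\left(R,w \right)} = - w \left(R + w\right)$ ($a{\left(R,w \right)} = \left(-2 - \left(-2 + w\right)\right) \left(w + R\right) = - w \left(R + w\right)$)
$\sqrt{2549 + T{\left(-5 \right)} \left(2 + a{\left(5,-1 \right)}\right)} = \sqrt{2549 - 5 \left(2 - \left(\left(-1\right) 5 - -1\right)\right)} = \sqrt{2549 - 5 \left(2 - \left(-5 + 1\right)\right)} = \sqrt{2549 - 5 \left(2 - -4\right)} = \sqrt{2549 - 5 \left(2 + 4\right)} = \sqrt{2549 - 30} = \sqrt{2519}$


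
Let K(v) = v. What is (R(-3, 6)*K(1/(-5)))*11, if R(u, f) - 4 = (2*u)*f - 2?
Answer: 374/5 ≈ 74.800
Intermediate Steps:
R(u, f) = 2 + 2*f*u (R(u, f) = 4 + ((2*u)*f - 2) = 4 + (2*f*u - 2) = 4 + (-2 + 2*f*u) = 2 + 2*f*u)
(R(-3, 6)*K(1/(-5)))*11 = ((2 + 2*6*(-3))*(1/(-5)))*11 = ((2 - 36)*(1*(-⅕)))*11 = -34*(-⅕)*11 = (34/5)*11 = 374/5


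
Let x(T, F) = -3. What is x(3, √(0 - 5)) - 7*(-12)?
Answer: 81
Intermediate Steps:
x(3, √(0 - 5)) - 7*(-12) = -3 - 7*(-12) = -3 + 84 = 81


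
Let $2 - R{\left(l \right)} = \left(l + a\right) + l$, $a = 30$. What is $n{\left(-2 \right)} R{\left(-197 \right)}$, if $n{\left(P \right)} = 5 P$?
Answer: $-3660$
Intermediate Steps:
$R{\left(l \right)} = -28 - 2 l$ ($R{\left(l \right)} = 2 - \left(\left(l + 30\right) + l\right) = 2 - \left(\left(30 + l\right) + l\right) = 2 - \left(30 + 2 l\right) = -28 - 2 l$)
$n{\left(-2 \right)} R{\left(-197 \right)} = 5 \left(-2\right) \left(-28 - -394\right) = - 10 \left(-28 + 394\right) = \left(-10\right) 366 = -3660$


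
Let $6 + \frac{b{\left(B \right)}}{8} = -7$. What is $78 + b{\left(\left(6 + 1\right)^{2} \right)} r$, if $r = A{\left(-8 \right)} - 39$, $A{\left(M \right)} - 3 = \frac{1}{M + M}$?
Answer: $\frac{7657}{2} \approx 3828.5$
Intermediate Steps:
$b{\left(B \right)} = -104$ ($b{\left(B \right)} = -48 + 8 \left(-7\right) = -48 - 56 = -104$)
$A{\left(M \right)} = 3 + \frac{1}{2 M}$ ($A{\left(M \right)} = 3 + \frac{1}{M + M} = 3 + \frac{1}{2 M}$)
$r = - \frac{577}{16}$ ($r = \left(3 + \frac{1}{2 \left(-8\right)}\right) - 39 = \left(3 + \frac{1}{2} \left(- \frac{1}{8}\right)\right) - 39 = \left(3 - \frac{1}{16}\right) - 39 = \frac{47}{16} - 39 = - \frac{577}{16} \approx -36.063$)
$78 + b{\left(\left(6 + 1\right)^{2} \right)} r = 78 - - \frac{7501}{2} = 78 + \frac{7501}{2} = \frac{7657}{2}$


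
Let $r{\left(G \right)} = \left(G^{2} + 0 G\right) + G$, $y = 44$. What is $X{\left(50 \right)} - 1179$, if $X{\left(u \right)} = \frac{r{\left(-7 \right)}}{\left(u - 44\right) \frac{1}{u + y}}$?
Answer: $-521$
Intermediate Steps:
$r{\left(G \right)} = G + G^{2}$ ($r{\left(G \right)} = \left(G^{2} + 0\right) + G = G^{2} + G = G + G^{2}$)
$X{\left(u \right)} = \frac{42 \left(44 + u\right)}{-44 + u}$ ($X{\left(u \right)} = \frac{\left(-7\right) \left(1 - 7\right)}{\left(u - 44\right) \frac{1}{u + 44}} = \frac{\left(-7\right) \left(-6\right)}{\left(-44 + u\right) \frac{1}{44 + u}} = \frac{42}{\frac{1}{44 + u} \left(-44 + u\right)} = 42 \frac{44 + u}{-44 + u} = \frac{42 \left(44 + u\right)}{-44 + u}$)
$X{\left(50 \right)} - 1179 = \frac{42 \left(44 + 50\right)}{-44 + 50} - 1179 = 42 \cdot \frac{1}{6} \cdot 94 - 1179 = 658 - 1179 = -521$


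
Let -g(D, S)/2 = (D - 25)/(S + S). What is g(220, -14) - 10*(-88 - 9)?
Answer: 13775/14 ≈ 983.93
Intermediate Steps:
g(D, S) = -(-25 + D)/S (g(D, S) = -2*(D - 25)/(S + S) = -2*(-25 + D)/(2*S) = -2*(-25 + D)*1/(2*S) = -(-25 + D)/S)
g(220, -14) - 10*(-88 - 9) = (25 - 1*220)/(-14) - 10*(-88 - 9) = -(25 - 220)/14 - 10*(-97) = -1/14*(-195) + 970 = 195/14 + 970 = 13775/14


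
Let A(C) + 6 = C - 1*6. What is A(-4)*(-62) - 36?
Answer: 956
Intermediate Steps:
A(C) = -12 + C (A(C) = -6 + (C - 1*6) = -6 + (C - 6) = -6 + (-6 + C) = -12 + C)
A(-4)*(-62) - 36 = (-12 - 4)*(-62) - 36 = -16*(-62) - 36 = 992 - 36 = 956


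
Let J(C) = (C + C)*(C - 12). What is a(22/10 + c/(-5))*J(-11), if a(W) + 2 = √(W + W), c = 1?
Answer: 0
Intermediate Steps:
a(W) = -2 + √2*√W (a(W) = -2 + √(W + W) = -2 + √(2*W) = -2 + √2*√W)
J(C) = 2*C*(-12 + C) (J(C) = (2*C)*(-12 + C) = 2*C*(-12 + C))
a(22/10 + c/(-5))*J(-11) = (-2 + √2*√(22/10 + 1/(-5)))*(2*(-11)*(-12 - 11)) = (-2 + √2*√(22*(⅒) + 1*(-⅕)))*(2*(-11)*(-23)) = (-2 + √2*√(11/5 - ⅕))*506 = (-2 + √2*√2)*506 = (-2 + 2)*506 = 0*506 = 0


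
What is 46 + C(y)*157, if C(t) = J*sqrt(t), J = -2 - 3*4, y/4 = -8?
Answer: 46 - 8792*I*sqrt(2) ≈ 46.0 - 12434.0*I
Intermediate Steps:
y = -32 (y = 4*(-8) = -32)
J = -14 (J = -2 - 12 = -14)
C(t) = -14*sqrt(t)
46 + C(y)*157 = 46 - 56*I*sqrt(2)*157 = 46 - 8792*I*sqrt(2)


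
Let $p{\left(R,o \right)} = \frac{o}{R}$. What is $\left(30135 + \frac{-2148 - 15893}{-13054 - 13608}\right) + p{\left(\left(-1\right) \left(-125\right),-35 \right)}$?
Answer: $\frac{20086748641}{666550} \approx 30135.0$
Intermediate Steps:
$\left(30135 + \frac{-2148 - 15893}{-13054 - 13608}\right) + p{\left(\left(-1\right) \left(-125\right),-35 \right)} = \left(30135 + \frac{-2148 - 15893}{-13054 - 13608}\right) - \frac{35}{\left(-1\right) \left(-125\right)} = \left(30135 - \frac{18041}{-26662}\right) - \frac{35}{125} = \left(30135 - - \frac{18041}{26662}\right) - \frac{7}{25} = \left(30135 + \frac{18041}{26662}\right) - \frac{7}{25} = \frac{803477411}{26662} - \frac{7}{25} = \frac{20086748641}{666550}$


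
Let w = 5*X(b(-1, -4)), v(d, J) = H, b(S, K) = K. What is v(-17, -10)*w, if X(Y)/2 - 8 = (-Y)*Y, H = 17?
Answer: -1360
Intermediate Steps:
X(Y) = 16 - 2*Y² (X(Y) = 16 + 2*((-Y)*Y) = 16 + 2*(-Y²) = 16 - 2*Y²)
v(d, J) = 17
w = -80 (w = 5*(16 - 2*(-4)²) = 5*(16 - 2*16) = 5*(16 - 32) = 5*(-16) = -80)
v(-17, -10)*w = 17*(-80) = -1360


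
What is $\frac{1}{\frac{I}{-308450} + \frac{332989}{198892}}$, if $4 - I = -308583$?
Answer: $\frac{30674118700}{20667485723} \approx 1.4842$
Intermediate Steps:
$I = 308587$ ($I = 4 - -308583 = 4 + 308583 = 308587$)
$\frac{1}{\frac{I}{-308450} + \frac{332989}{198892}} = \frac{1}{\frac{308587}{-308450} + \frac{332989}{198892}} = \frac{1}{308587 \left(- \frac{1}{308450}\right) + 332989 \cdot \frac{1}{198892}} = \frac{1}{- \frac{308587}{308450} + \frac{332989}{198892}} = \frac{1}{\frac{20667485723}{30674118700}} = \frac{30674118700}{20667485723}$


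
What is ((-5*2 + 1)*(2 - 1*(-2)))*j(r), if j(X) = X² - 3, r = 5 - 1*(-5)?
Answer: -3492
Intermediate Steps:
r = 10 (r = 5 + 5 = 10)
j(X) = -3 + X²
((-5*2 + 1)*(2 - 1*(-2)))*j(r) = ((-5*2 + 1)*(2 - 1*(-2)))*(-3 + 10²) = ((-10 + 1)*(2 + 2))*(-3 + 100) = -9*4*97 = -36*97 = -3492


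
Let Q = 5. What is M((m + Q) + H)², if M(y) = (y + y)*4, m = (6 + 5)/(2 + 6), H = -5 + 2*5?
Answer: 8281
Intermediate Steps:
H = 5 (H = -5 + 10 = 5)
m = 11/8 ≈ 1.3750
M(y) = 8*y (M(y) = (2*y)*4 = 8*y)
M((m + Q) + H)² = (8*((11/8 + 5) + 5))² = (8*(51/8 + 5))² = (8*(91/8))² = 91² = 8281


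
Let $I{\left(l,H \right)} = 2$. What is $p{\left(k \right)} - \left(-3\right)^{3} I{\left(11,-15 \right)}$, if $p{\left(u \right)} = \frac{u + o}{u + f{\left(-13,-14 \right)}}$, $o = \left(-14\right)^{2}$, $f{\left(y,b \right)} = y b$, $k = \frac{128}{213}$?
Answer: $\frac{1071076}{19447} \approx 55.077$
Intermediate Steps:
$k = \frac{128}{213}$ ($k = 128 \cdot \frac{1}{213} = \frac{128}{213} \approx 0.60094$)
$f{\left(y,b \right)} = b y$
$o = 196$
$p{\left(u \right)} = \frac{196 + u}{182 + u}$ ($p{\left(u \right)} = \frac{u + 196}{u - -182} = \frac{196 + u}{u + 182} = \frac{196 + u}{182 + u}$)
$p{\left(k \right)} - \left(-3\right)^{3} I{\left(11,-15 \right)} = \frac{196 + \frac{128}{213}}{182 + \frac{128}{213}} - \left(-3\right)^{3} \cdot 2 = \frac{1}{\frac{38894}{213}} \cdot \frac{41876}{213} - \left(-27\right) 2 = \frac{213}{38894} \cdot \frac{41876}{213} - -54 = \frac{20938}{19447} + 54 = \frac{1071076}{19447}$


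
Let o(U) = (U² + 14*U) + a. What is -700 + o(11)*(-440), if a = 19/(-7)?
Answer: -843540/7 ≈ -1.2051e+5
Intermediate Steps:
a = -19/7 (a = 19*(-⅐) = -19/7 ≈ -2.7143)
o(U) = -19/7 + U² + 14*U (o(U) = (U² + 14*U) - 19/7 = -19/7 + U² + 14*U)
-700 + o(11)*(-440) = -700 + (-19/7 + 11² + 14*11)*(-440) = -700 + (-19/7 + 121 + 154)*(-440) = -700 + (1906/7)*(-440) = -700 - 838640/7 = -843540/7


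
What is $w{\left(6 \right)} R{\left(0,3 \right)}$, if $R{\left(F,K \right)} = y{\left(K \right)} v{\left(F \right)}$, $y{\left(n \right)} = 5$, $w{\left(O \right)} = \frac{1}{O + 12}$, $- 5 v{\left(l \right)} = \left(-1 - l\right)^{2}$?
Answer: $- \frac{1}{18} \approx -0.055556$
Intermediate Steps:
$v{\left(l \right)} = - \frac{\left(-1 - l\right)^{2}}{5}$
$w{\left(O \right)} = \frac{1}{12 + O}$
$R{\left(F,K \right)} = - \left(1 + F\right)^{2}$ ($R{\left(F,K \right)} = 5 \left(- \frac{\left(1 + F\right)^{2}}{5}\right) = - \left(1 + F\right)^{2}$)
$w{\left(6 \right)} R{\left(0,3 \right)} = \frac{\left(-1\right) \left(1 + 0\right)^{2}}{12 + 6} = \frac{\left(-1\right) 1^{2}}{18} = \frac{\left(-1\right) 1}{18} = \frac{1}{18} \left(-1\right) = - \frac{1}{18}$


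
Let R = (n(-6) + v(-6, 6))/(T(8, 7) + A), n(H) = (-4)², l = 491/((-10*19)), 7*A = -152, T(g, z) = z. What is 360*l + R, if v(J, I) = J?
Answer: -1821958/1957 ≈ -931.00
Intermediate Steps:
A = -152/7 (A = (⅐)*(-152) = -152/7 ≈ -21.714)
l = -491/190 (l = 491/(-190) = 491*(-1/190) = -491/190 ≈ -2.5842)
n(H) = 16
R = -70/103 (R = (16 - 6)/(7 - 152/7) = 10/(-103/7) = 10*(-7/103) = -70/103 ≈ -0.67961)
360*l + R = 360*(-491/190) - 70/103 = -17676/19 - 70/103 = -1821958/1957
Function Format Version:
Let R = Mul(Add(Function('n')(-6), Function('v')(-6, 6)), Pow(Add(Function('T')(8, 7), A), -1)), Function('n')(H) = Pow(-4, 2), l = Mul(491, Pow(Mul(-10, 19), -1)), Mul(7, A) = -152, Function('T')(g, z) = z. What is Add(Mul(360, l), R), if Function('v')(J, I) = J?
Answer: Rational(-1821958, 1957) ≈ -931.00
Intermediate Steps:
A = Rational(-152, 7) (A = Mul(Rational(1, 7), -152) = Rational(-152, 7) ≈ -21.714)
l = Rational(-491, 190) (l = Mul(491, Pow(-190, -1)) = Mul(491, Rational(-1, 190)) = Rational(-491, 190) ≈ -2.5842)
Function('n')(H) = 16
R = Rational(-70, 103) (R = Mul(Add(16, -6), Pow(Add(7, Rational(-152, 7)), -1)) = Mul(10, Pow(Rational(-103, 7), -1)) = Mul(10, Rational(-7, 103)) = Rational(-70, 103) ≈ -0.67961)
Add(Mul(360, l), R) = Add(Mul(360, Rational(-491, 190)), Rational(-70, 103)) = Add(Rational(-17676, 19), Rational(-70, 103)) = Rational(-1821958, 1957)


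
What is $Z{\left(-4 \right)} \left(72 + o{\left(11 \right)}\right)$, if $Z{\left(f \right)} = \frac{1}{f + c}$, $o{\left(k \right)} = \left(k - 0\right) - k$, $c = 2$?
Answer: $-36$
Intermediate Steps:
$o{\left(k \right)} = 0$ ($o{\left(k \right)} = \left(k + 0\right) - k = k - k = 0$)
$Z{\left(f \right)} = \frac{1}{2 + f}$ ($Z{\left(f \right)} = \frac{1}{f + 2} = \frac{1}{2 + f}$)
$Z{\left(-4 \right)} \left(72 + o{\left(11 \right)}\right) = \frac{72 + 0}{2 - 4} = \frac{1}{-2} \cdot 72 = \left(- \frac{1}{2}\right) 72 = -36$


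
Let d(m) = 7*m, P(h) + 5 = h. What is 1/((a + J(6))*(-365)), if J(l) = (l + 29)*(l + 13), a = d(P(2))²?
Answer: -1/403690 ≈ -2.4771e-6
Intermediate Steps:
P(h) = -5 + h
a = 441 (a = (7*(-5 + 2))² = (7*(-3))² = (-21)² = 441)
J(l) = (13 + l)*(29 + l) (J(l) = (29 + l)*(13 + l) = (13 + l)*(29 + l))
1/((a + J(6))*(-365)) = 1/((441 + (377 + 6² + 42*6))*(-365)) = -1/365/(441 + (377 + 36 + 252)) = -1/365/(441 + 665) = -1/365/1106 = (1/1106)*(-1/365) = -1/403690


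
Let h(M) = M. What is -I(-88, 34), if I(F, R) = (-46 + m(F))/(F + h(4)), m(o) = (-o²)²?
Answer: 1427845/2 ≈ 7.1392e+5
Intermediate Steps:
m(o) = o⁴
I(F, R) = (-46 + F⁴)/(4 + F) (I(F, R) = (-46 + F⁴)/(F + 4) = (-46 + F⁴)/(4 + F))
-I(-88, 34) = -(-46 + (-88)⁴)/(4 - 88) = -(-46 + 59969536)/(-84) = -(-1)*59969490/84 = -1*(-1427845/2) = 1427845/2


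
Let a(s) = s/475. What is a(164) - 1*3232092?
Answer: -1535243536/475 ≈ -3.2321e+6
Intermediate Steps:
a(s) = s/475 (a(s) = s*(1/475) = s/475)
a(164) - 1*3232092 = (1/475)*164 - 1*3232092 = 164/475 - 3232092 = -1535243536/475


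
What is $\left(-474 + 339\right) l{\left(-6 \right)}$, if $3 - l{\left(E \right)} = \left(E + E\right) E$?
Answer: $9315$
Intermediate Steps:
$l{\left(E \right)} = 3 - 2 E^{2}$ ($l{\left(E \right)} = 3 - \left(E + E\right) E = 3 - 2 E E = 3 - 2 E^{2}$)
$\left(-474 + 339\right) l{\left(-6 \right)} = \left(-474 + 339\right) \left(3 - 2 \left(-6\right)^{2}\right) = - 135 \left(3 - 72\right) = \left(-135\right) \left(-69\right) = 9315$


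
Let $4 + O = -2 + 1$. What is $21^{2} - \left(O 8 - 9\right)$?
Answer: $490$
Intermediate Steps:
$O = -5$ ($O = -4 + \left(-2 + 1\right) = -4 - 1 = -5$)
$21^{2} - \left(O 8 - 9\right) = 21^{2} - \left(\left(-5\right) 8 - 9\right) = 441 - \left(-40 - 9\right) = 441 - -49 = 441 + 49 = 490$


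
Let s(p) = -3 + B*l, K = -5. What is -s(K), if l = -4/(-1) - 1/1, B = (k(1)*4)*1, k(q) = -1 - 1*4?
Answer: 63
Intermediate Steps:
k(q) = -5 (k(q) = -1 - 4 = -5)
B = -20 (B = -5*4*1 = -20*1 = -20)
l = 3 (l = -4*(-1) - 1*1 = 4 - 1 = 3)
s(p) = -63 (s(p) = -3 - 20*3 = -3 - 60 = -63)
-s(K) = -1*(-63) = 63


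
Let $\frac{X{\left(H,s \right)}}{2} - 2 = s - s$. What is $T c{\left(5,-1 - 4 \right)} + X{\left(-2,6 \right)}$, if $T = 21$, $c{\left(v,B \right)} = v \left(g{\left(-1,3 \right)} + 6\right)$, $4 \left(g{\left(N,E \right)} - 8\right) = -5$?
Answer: $\frac{5371}{4} \approx 1342.8$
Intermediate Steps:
$g{\left(N,E \right)} = \frac{27}{4}$ ($g{\left(N,E \right)} = 8 + \frac{1}{4} \left(-5\right) = 8 - \frac{5}{4} = \frac{27}{4}$)
$c{\left(v,B \right)} = \frac{51 v}{4}$ ($c{\left(v,B \right)} = v \left(\frac{27}{4} + 6\right) = v \frac{51}{4} = \frac{51 v}{4}$)
$X{\left(H,s \right)} = 4$ ($X{\left(H,s \right)} = 4 + 2 \left(s - s\right) = 4 + 2 \cdot 0 = 4 + 0 = 4$)
$T c{\left(5,-1 - 4 \right)} + X{\left(-2,6 \right)} = 21 \cdot \frac{51}{4} \cdot 5 + 4 = 21 \cdot \frac{255}{4} + 4 = \frac{5355}{4} + 4 = \frac{5371}{4}$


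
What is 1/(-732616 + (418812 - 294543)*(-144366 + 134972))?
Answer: -1/1168115602 ≈ -8.5608e-10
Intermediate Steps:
1/(-732616 + (418812 - 294543)*(-144366 + 134972)) = 1/(-732616 + 124269*(-9394)) = 1/(-732616 - 1167382986) = 1/(-1168115602) = -1/1168115602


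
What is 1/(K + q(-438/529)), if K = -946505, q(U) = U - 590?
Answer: -529/501013693 ≈ -1.0559e-6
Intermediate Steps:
q(U) = -590 + U
1/(K + q(-438/529)) = 1/(-946505 + (-590 - 438/529)) = 1/(-946505 - 312548/529) = 1/(-501013693/529) = -529/501013693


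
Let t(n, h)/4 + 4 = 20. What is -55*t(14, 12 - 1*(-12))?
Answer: -3520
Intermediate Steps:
t(n, h) = 64 (t(n, h) = -16 + 4*20 = -16 + 80 = 64)
-55*t(14, 12 - 1*(-12)) = -55*64 = -3520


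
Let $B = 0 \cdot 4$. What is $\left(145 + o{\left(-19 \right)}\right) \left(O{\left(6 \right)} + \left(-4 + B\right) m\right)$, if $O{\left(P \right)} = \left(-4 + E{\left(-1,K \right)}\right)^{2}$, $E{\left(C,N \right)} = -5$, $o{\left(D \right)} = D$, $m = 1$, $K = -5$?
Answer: $9702$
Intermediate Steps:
$B = 0$
$O{\left(P \right)} = 81$ ($O{\left(P \right)} = \left(-4 - 5\right)^{2} = \left(-9\right)^{2} = 81$)
$\left(145 + o{\left(-19 \right)}\right) \left(O{\left(6 \right)} + \left(-4 + B\right) m\right) = \left(145 - 19\right) \left(81 + \left(-4 + 0\right) 1\right) = 126 \left(81 - 4\right) = 126 \cdot 77 = 9702$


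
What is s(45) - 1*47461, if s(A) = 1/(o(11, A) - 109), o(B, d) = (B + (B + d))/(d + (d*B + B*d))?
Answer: -5351133863/112748 ≈ -47461.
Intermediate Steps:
o(B, d) = (d + 2*B)/(d + 2*B*d) (o(B, d) = (d + 2*B)/(d + (B*d + B*d)) = (d + 2*B)/(d + 2*B*d))
s(A) = 1/(-109 + (22 + A)/(23*A)) (s(A) = 1/((A + 2*11)/(A*(1 + 2*11)) - 109) = 1/((A + 22)/(A*(1 + 22)) - 109) = 1/((22 + A)/(A*23) - 109) = 1/((1/23)*(22 + A)/A - 109) = 1/((22 + A)/(23*A) - 109) = 1/(-109 + (22 + A)/(23*A)))
s(45) - 1*47461 = -23*45/(-22 + 2506*45) - 1*47461 = -23*45/(-22 + 112770) - 47461 = -23*45/112748 - 47461 = -23*45*1/112748 - 47461 = -1035/112748 - 47461 = -5351133863/112748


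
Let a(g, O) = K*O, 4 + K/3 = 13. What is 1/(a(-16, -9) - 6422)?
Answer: -1/6665 ≈ -0.00015004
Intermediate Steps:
K = 27 (K = -12 + 3*13 = -12 + 39 = 27)
a(g, O) = 27*O
1/(a(-16, -9) - 6422) = 1/(27*(-9) - 6422) = 1/(-243 - 6422) = 1/(-6665) = -1/6665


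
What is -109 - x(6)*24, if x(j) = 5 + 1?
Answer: -253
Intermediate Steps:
x(j) = 6
-109 - x(6)*24 = -109 - 1*6*24 = -109 - 6*24 = -109 - 144 = -253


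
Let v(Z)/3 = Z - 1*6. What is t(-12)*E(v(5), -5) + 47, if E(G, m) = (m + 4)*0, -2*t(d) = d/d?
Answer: 47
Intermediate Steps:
t(d) = -1/2 (t(d) = -d/(2*d) = -1/2*1 = -1/2)
v(Z) = -18 + 3*Z (v(Z) = 3*(Z - 1*6) = 3*(Z - 6) = 3*(-6 + Z) = -18 + 3*Z)
E(G, m) = 0 (E(G, m) = (4 + m)*0 = 0)
t(-12)*E(v(5), -5) + 47 = -1/2*0 + 47 = 0 + 47 = 47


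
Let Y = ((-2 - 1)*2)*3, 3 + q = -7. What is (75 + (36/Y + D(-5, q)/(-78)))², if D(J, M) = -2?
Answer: 8111104/1521 ≈ 5332.7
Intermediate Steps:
q = -10 (q = -3 - 7 = -10)
Y = -18 (Y = -3*2*3 = -6*3 = -18)
(75 + (36/Y + D(-5, q)/(-78)))² = (75 + (36/(-18) - 2/(-78)))² = (75 + (36*(-1/18) - 2*(-1/78)))² = (75 + (-2 + 1/39))² = (75 - 77/39)² = (2848/39)² = 8111104/1521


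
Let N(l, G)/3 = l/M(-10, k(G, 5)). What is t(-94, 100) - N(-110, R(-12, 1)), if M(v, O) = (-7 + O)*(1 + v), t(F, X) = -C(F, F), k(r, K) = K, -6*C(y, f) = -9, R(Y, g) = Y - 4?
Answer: 101/6 ≈ 16.833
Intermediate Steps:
R(Y, g) = -4 + Y
C(y, f) = 3/2 (C(y, f) = -⅙*(-9) = 3/2)
t(F, X) = -3/2 (t(F, X) = -1*3/2 = -3/2)
M(v, O) = (1 + v)*(-7 + O)
N(l, G) = l/6 (N(l, G) = 3*(l/(-7 + 5 - 7*(-10) + 5*(-10))) = 3*(l/(-7 + 5 + 70 - 50)) = 3*(l/18) = l/6)
t(-94, 100) - N(-110, R(-12, 1)) = -3/2 - (-110)/6 = -3/2 - 1*(-55/3) = -3/2 + 55/3 = 101/6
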